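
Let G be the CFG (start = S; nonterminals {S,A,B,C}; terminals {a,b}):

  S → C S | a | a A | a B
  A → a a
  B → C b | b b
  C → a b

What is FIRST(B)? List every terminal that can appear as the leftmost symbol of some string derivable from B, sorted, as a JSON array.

FIRST sets, iterate to fixpoint:
[1]
  A via A→a a: +{a}
  B via B→b b: +{b}
  C via C→a b: +{a}
  S via S→C S: +{a}
  FIRST[S]={a}  FIRST[A]={a}  FIRST[B]={b}  FIRST[C]={a}
[2]
  B via B→C b: +{a}
  FIRST[S]={a}  FIRST[A]={a}  FIRST[B]={a,b}  FIRST[C]={a}
[3] (stable)
  FIRST[S]={a}  FIRST[A]={a}  FIRST[B]={a,b}  FIRST[C]={a}

FIRST(B) = ["a", "b"]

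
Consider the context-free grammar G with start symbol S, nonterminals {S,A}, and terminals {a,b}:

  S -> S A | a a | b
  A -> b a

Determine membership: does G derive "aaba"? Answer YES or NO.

Convert to CNF:
  S -> S A | T1 T1 | b
  A -> T0 T1
  T0 -> b
  T1 -> a

CYK table (by increasing span):
  cell(0,0) a: {T1}  orig:{}
  cell(1,1) a: {T1}  orig:{}
  cell(2,2) b: {S,T0}  orig:{S}
  cell(3,3) a: {T1}  orig:{}
  cell(0,1) aa: {S}
  cell(1,2) ab: ∅
  cell(2,3) ba: {A}
  cell(0,2) aab: ∅
  cell(1,3) aba: ∅
  cell(0,3) aaba: {S}

S ∈ T[0,3] ⇒ YES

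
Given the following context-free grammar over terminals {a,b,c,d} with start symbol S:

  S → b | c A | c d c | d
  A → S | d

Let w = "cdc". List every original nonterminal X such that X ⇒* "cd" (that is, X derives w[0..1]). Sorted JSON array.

Convert to CNF:
  S -> T0 A | T0 X3 | b | d
  A -> T0 A | T0 X2 | b | d
  T0 -> c
  T1 -> d
  X2 -> T1 T0
  X3 -> T1 T0

CYK fill — only the sub-triangle for w[0..1]:
  [0..0]={T0}  "c"  orig:{}
  [1..1]={A,S,T1}  "d"  orig:{A,S}
  [0..1]={A,S}  "cd"

Original NTs in T[0,1] deriving "cd": ["A", "S"]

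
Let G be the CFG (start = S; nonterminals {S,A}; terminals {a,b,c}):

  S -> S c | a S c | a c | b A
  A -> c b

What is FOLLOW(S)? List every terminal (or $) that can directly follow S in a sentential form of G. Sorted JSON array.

Compute FIRST by fixpoint:
[1]
  A via A→c b: +{c}
  S via S→a S c: +{a}
  S via S→b A: +{b}
  FIRST(S)={a,b}  FIRST(A)={c}
[2] (no change)
  FIRST(S)={a,b}  FIRST(A)={c}

FOLLOW iteration:
FOLLOW(S) := {$}
[1]
  S→S c: FOLLOW(S) ⊇ FIRST(c) = {c}; new: +{c}
  S→b A: FOLLOW(A) ⊇ FOLLOW(S) ⊇ {$,c}; new: +{$,c}
  S: {$,c}  A: {$,c}
[2] (stable)
  S: {$,c}  A: {$,c}

FOLLOW(S) = ["$", "c"]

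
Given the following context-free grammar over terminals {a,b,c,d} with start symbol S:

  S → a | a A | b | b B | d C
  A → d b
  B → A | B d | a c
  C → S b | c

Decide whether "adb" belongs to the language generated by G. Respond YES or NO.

Convert to CNF:
  S -> T0 C | T1 B | T2 A | a | b
  A -> T0 T1
  B -> B T0 | T0 T1 | T2 T3
  C -> S T1 | c
  T0 -> d
  T1 -> b
  T2 -> a
  T3 -> c

CYK table (by increasing span):
  [0..0]={S,T2}  "a"  orig:{S}
  [1..1]={T0}  "d"  orig:{}
  [2..2]={S,T1}  "b"  orig:{S}
  [0..1]=∅  "ad"
  [1..2]={A,B}  "db"
  [0..2]={S}  "adb"

S ∈ T[0,2] ⇒ YES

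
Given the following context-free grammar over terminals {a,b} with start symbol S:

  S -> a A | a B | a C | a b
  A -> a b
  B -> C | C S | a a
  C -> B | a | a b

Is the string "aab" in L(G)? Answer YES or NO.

CNF form of G:
  S -> T0 A | T0 B | T0 C | T0 T1
  A -> T0 T1
  B -> C S | T0 T0 | T0 T1 | a
  C -> C S | T0 T0 | T0 T1 | a
  T0 -> a
  T1 -> b

Fill CYK table bottom-up:
  [0..0]={B,C,T0}  "a"  orig:{B,C}
  [1..1]={B,C,T0}  "a"  orig:{B,C}
  [2..2]={T1}  "b"  orig:{}
  [0..1]={B,C,S}  "aa"
  [1..2]={A,B,C,S}  "ab"
  [0..2]={B,C,S}  "aab"

S ∈ T[0,2] ⇒ YES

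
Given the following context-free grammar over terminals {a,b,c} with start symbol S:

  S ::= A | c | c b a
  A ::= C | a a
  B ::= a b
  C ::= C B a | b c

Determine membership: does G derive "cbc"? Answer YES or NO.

CNF form of G:
  S -> C X5 | T0 T0 | T1 T2 | T2 X6 | c
  A -> C X3 | T0 T0 | T1 T2
  B -> T0 T1
  C -> C X4 | T1 T2
  T0 -> a
  T1 -> b
  T2 -> c
  X3 -> B T0
  X4 -> B T0
  X5 -> B T0
  X6 -> T1 T0

CYK table (by increasing span):
  [0..0]={S,T2}  "c"  orig:{S}
  [1..1]={T1}  "b"  orig:{}
  [2..2]={S,T2}  "c"  orig:{S}
  [0..1]=∅  "cb"
  [1..2]={A,C,S}  "bc"
  [0..2]=∅  "cbc"

S ∉ T[0,2] ⇒ NO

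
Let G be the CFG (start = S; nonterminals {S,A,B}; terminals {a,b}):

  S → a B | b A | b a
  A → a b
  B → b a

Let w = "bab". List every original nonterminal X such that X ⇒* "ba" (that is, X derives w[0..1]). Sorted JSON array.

CNF form of G:
  S -> T0 B | T1 A | T1 T0
  A -> T0 T1
  B -> T1 T0
  T0 -> a
  T1 -> b

Fill CYK table bottom-up, restricted to cells inside w[0..1]:
  T[0,0] 'b' = {T1}  orig:{}
  T[1,1] 'a' = {T0}  orig:{}
  T[0,1] 'ba' = {B,S}

Original NTs in T[0,1] deriving "ba": ["B", "S"]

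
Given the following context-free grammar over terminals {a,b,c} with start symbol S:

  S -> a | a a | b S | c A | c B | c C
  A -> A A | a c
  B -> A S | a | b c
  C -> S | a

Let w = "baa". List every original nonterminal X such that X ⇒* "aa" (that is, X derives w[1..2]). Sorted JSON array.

Convert to CNF:
  S -> T0 T0 | T1 A | T1 B | T1 C | T2 S | a
  A -> A A | T0 T1
  B -> A S | T2 T1 | a
  C -> T0 T0 | T1 A | T1 B | T1 C | T2 S | a
  T0 -> a
  T1 -> c
  T2 -> b

CYK fill (cells [i..j] with 1 ≤ i ≤ j ≤ 2 only):
  T[1,1] 'a' = {B,C,S,T0}  orig:{B,C,S}
  T[2,2] 'a' = {B,C,S,T0}  orig:{B,C,S}
  T[1,2] 'aa' = {C,S}

Original NTs in T[1,2] deriving "aa": ["C", "S"]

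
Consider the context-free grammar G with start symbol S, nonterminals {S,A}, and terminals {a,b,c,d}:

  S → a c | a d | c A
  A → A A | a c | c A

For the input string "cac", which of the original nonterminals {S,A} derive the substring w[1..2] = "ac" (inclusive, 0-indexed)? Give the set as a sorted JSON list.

Convert to CNF:
  S -> T0 T1 | T0 T2 | T1 A
  A -> A A | T0 T1 | T1 A
  T0 -> a
  T1 -> c
  T2 -> d

CYK fill, restricted to cells inside w[1..2]:
  [1..1]={T0}  "a"  orig:{}
  [2..2]={T1}  "c"  orig:{}
  [1..2]={A,S}  "ac"

Original NTs in T[1,2] deriving "ac": ["A", "S"]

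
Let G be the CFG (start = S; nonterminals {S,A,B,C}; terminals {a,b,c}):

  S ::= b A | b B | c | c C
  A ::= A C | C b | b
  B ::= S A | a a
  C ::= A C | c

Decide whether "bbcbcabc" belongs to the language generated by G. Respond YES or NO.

Convert to CNF:
  S -> T0 A | T0 B | T2 C | c
  A -> A C | C T0 | b
  B -> S A | T1 T1
  C -> A C | c
  T0 -> b
  T1 -> a
  T2 -> c

Fill CYK table bottom-up:
  [0..0]={A,T0}  "b"  orig:{A}
  [1..1]={A,T0}  "b"  orig:{A}
  [2..2]={C,S,T2}  "c"  orig:{C,S}
  [3..3]={A,T0}  "b"  orig:{A}
  [4..4]={C,S,T2}  "c"  orig:{C,S}
  [5..5]={T1}  "a"  orig:{}
  [6..6]={A,T0}  "b"  orig:{A}
  [7..7]={C,S,T2}  "c"  orig:{C,S}
  [0..1]={S}  "bb"
  [1..2]={A,C}  "bc"
  [2..3]={A,B}  "cb"
  [3..4]={A,C}  "bc"
  [4..5]=∅  "ca"
  [5..6]=∅  "ab"
  [6..7]={A,C}  "bc"
  [0..2]={A,C,S}  "bbc"
  [1..3]={A,S}  "bcb"
  [2..4]={A,B,C,S}  "cbc"
  [3..5]=∅  "bca"
  [4..6]=∅  "cab"
  [5..7]=∅  "abc"
  [0..3]={A,B,S}  "bbcb"
  [1..4]={A,C,S}  "bcbc"
  [2..5]=∅  "cbca"
  [3..6]=∅  "bcab"
  [4..7]=∅  "cabc"
  [0..4]={A,B,C,S}  "bbcbc"
  [1..5]=∅  "bcbca"
  [2..6]=∅  "cbcab"
  [3..7]=∅  "bcabc"
  [0..5]=∅  "bbcbca"
  [1..6]=∅  "bcbcab"
  [2..7]=∅  "cbcabc"
  [0..6]=∅  "bbcbcab"
  [1..7]=∅  "bcbcabc"
  [0..7]=∅  "bbcbcabc"

S ∉ T[0,7] ⇒ NO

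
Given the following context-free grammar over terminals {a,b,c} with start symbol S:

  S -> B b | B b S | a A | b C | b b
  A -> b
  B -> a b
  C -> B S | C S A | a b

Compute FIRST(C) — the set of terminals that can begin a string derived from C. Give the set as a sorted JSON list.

FIRST iteration:
pass 1:
  A via A→b: +{b}
  B via B→a b: +{a}
  C via C→B S: +{a}
  S via S→B b: +{a}
  S via S→b C: +{b}
  FIRST[S]={a,b}  FIRST[A]={b}  FIRST[B]={a}  FIRST[C]={a}
pass 2: — fixpoint
  FIRST[S]={a,b}  FIRST[A]={b}  FIRST[B]={a}  FIRST[C]={a}

FIRST(C) = ["a"]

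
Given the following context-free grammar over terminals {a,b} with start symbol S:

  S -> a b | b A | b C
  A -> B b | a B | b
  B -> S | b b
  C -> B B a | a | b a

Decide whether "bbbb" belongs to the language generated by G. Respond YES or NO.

Convert to CNF:
  S -> T0 A | T0 C | T1 T0
  A -> B T0 | T1 B | b
  B -> T0 A | T0 C | T0 T0 | T1 T0
  C -> B X2 | T0 T1 | a
  T0 -> b
  T1 -> a
  X2 -> B T1

CYK table (by increasing span):
  T[0,0] 'b' = {A,T0}  orig:{A}
  T[1,1] 'b' = {A,T0}  orig:{A}
  T[2,2] 'b' = {A,T0}  orig:{A}
  T[3,3] 'b' = {A,T0}  orig:{A}
  T[0,1] 'bb' = {B,S}
  T[1,2] 'bb' = {B,S}
  T[2,3] 'bb' = {B,S}
  T[0,2] 'bbb' = {A}
  T[1,3] 'bbb' = {A}
  T[0,3] 'bbbb' = {B,S}

S ∈ T[0,3] ⇒ YES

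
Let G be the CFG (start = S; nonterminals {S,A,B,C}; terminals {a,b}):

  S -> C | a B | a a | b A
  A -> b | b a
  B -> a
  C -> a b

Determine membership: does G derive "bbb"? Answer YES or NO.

Convert to CNF:
  S -> T0 A | T1 B | T1 T0 | T1 T1
  A -> T0 T1 | b
  B -> a
  C -> T1 T0
  T0 -> b
  T1 -> a

Fill CYK table bottom-up:
  T[0,0] 'b' = {A,T0}  orig:{A}
  T[1,1] 'b' = {A,T0}  orig:{A}
  T[2,2] 'b' = {A,T0}  orig:{A}
  T[0,1] 'bb' = {S}
  T[1,2] 'bb' = {S}
  T[0,2] 'bbb' = ∅

S ∉ T[0,2] ⇒ NO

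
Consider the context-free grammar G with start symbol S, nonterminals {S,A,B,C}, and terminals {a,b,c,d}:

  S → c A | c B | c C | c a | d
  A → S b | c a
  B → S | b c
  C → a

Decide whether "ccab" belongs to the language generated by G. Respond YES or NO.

CNF form of G:
  S -> T1 A | T1 B | T1 C | T1 T2 | d
  A -> S T0 | T1 T2
  B -> T0 T1 | T1 A | T1 B | T1 C | T1 T2 | d
  C -> a
  T0 -> b
  T1 -> c
  T2 -> a

Fill CYK table bottom-up:
  cell(0,0) c: {T1}  orig:{}
  cell(1,1) c: {T1}  orig:{}
  cell(2,2) a: {C,T2}  orig:{C}
  cell(3,3) b: {T0}  orig:{}
  cell(0,1) cc: ∅
  cell(1,2) ca: {A,B,S}
  cell(2,3) ab: ∅
  cell(0,2) cca: {B,S}
  cell(1,3) cab: {A}
  cell(0,3) ccab: {A,B,S}

S ∈ T[0,3] ⇒ YES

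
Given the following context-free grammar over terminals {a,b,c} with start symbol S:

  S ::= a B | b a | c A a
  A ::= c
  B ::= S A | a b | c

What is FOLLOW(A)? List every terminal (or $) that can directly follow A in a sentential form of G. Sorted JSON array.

FIRST iteration:
iter 1:
  A via A→c: +{c}
  B via B→a b: +{a}
  B via B→c: +{c}
  S via S→a B: +{a}
  S via S→b a: +{b}
  S via S→c A a: +{c}
  FIRST(S)={a,b,c}  FIRST(A)={c}  FIRST(B)={a,c}
iter 2:
  B via B→S A: +{b}
  FIRST(S)={a,b,c}  FIRST(A)={c}  FIRST(B)={a,b,c}
iter 3: — fixpoint
  FIRST(S)={a,b,c}  FIRST(A)={c}  FIRST(B)={a,b,c}

Compute FOLLOW by fixpoint:
initialize: $ ∈ FOLLOW(S)
pass 1:
  B→S A: FOLLOW(S) ⊇ FIRST(A) = {c}; new: +{c}
  S→a B: FOLLOW(B) ⊇ FOLLOW(S) ⊇ {$,c}; new: +{$,c}
  S→c A a: FOLLOW(A) ⊇ FIRST(a) = {a}; new: +{a}
  FOLLOW(S)={$,c}  FOLLOW(A)={a}  FOLLOW(B)={$,c}
pass 2:
  B→S A: FOLLOW(A) ⊇ FOLLOW(B) ⊇ {$,c}; new: +{$,c}
  FOLLOW(S)={$,c}  FOLLOW(A)={$,a,c}  FOLLOW(B)={$,c}
pass 3: done
  FOLLOW(S)={$,c}  FOLLOW(A)={$,a,c}  FOLLOW(B)={$,c}

FOLLOW(A) = ["$", "a", "c"]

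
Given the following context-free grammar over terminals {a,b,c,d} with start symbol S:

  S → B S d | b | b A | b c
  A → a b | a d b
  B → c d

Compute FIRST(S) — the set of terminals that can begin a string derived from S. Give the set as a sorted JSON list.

FIRST sets, iterate to fixpoint:
pass 1:
  A via A→a b: +{a}
  B via B→c d: +{c}
  S via S→B S d: +{c}
  S via S→b: +{b}
  S: {b,c}  A: {a}  B: {c}
pass 2: — fixpoint
  S: {b,c}  A: {a}  B: {c}

FIRST(S) = ["b", "c"]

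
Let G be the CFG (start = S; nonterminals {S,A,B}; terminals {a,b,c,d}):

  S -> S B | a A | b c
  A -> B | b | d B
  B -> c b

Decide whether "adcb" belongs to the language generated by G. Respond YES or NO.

Convert to CNF:
  S -> S B | T1 T0 | T3 A
  A -> T0 T1 | T2 B | b
  B -> T0 T1
  T0 -> c
  T1 -> b
  T2 -> d
  T3 -> a

CYK fill:
  T[0,0] 'a' = {T3}  orig:{}
  T[1,1] 'd' = {T2}  orig:{}
  T[2,2] 'c' = {T0}  orig:{}
  T[3,3] 'b' = {A,T1}  orig:{A}
  T[0,1] 'ad' = ∅
  T[1,2] 'dc' = ∅
  T[2,3] 'cb' = {A,B}
  T[0,2] 'adc' = ∅
  T[1,3] 'dcb' = {A}
  T[0,3] 'adcb' = {S}

S ∈ T[0,3] ⇒ YES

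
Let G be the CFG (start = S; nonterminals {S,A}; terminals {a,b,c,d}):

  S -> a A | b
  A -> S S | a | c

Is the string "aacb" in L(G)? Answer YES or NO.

CNF form of G:
  S -> T0 A | b
  A -> S S | a | c
  T0 -> a

CYK fill:
  T[0,0] 'a' = {A,T0}  orig:{A}
  T[1,1] 'a' = {A,T0}  orig:{A}
  T[2,2] 'c' = {A}
  T[3,3] 'b' = {S}
  T[0,1] 'aa' = {S}
  T[1,2] 'ac' = {S}
  T[2,3] 'cb' = ∅
  T[0,2] 'aac' = ∅
  T[1,3] 'acb' = {A}
  T[0,3] 'aacb' = {S}

S ∈ T[0,3] ⇒ YES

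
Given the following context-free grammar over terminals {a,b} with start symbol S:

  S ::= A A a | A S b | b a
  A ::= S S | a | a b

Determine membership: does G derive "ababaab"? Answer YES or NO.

CNF form of G:
  S -> A X2 | A X3 | T1 T0
  A -> S S | T0 T1 | a
  T0 -> a
  T1 -> b
  X2 -> A T0
  X3 -> S T1

CYK fill:
  [0..0]={A,T0}  "a"  orig:{A}
  [1..1]={T1}  "b"  orig:{}
  [2..2]={A,T0}  "a"  orig:{A}
  [3..3]={T1}  "b"  orig:{}
  [4..4]={A,T0}  "a"  orig:{A}
  [5..5]={A,T0}  "a"  orig:{A}
  [6..6]={T1}  "b"  orig:{}
  [0..1]={A}  "ab"
  [1..2]={S}  "ba"
  [2..3]={A}  "ab"
  [3..4]={S}  "ba"
  [4..5]={X2}  "aa"  orig:{}
  [5..6]={A}  "ab"
  [0..2]={X2}  "aba"  orig:{}
  [1..3]={X3}  "bab"  orig:{}
  [2..4]={X2}  "aba"  orig:{}
  [3..5]=∅  "baa"
  [4..6]=∅  "aab"
  [0..3]={S}  "abab"
  [1..4]={A}  "baba"
  [2..5]={S}  "abaa"
  [3..6]=∅  "baab"
  [0..4]={S}  "ababa"
  [1..5]={X2}  "babaa"  orig:{}
  [2..6]={X3}  "abaab"  orig:{}
  [0..5]={S}  "ababaa"
  [1..6]=∅  "babaab"
  [0..6]={S,X3}  "ababaab"  orig:{S}

S ∈ T[0,6] ⇒ YES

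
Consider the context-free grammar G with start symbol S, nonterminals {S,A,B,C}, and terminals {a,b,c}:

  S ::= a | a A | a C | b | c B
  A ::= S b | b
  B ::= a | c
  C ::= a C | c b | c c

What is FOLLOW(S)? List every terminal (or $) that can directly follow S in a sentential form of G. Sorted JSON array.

FIRST sets, iterate to fixpoint:
[1]
  A via A→b: +{b}
  B via B→a: +{a}
  B via B→c: +{c}
  C via C→a C: +{a}
  C via C→c b: +{c}
  S via S→a: +{a}
  S via S→b: +{b}
  S via S→c B: +{c}
  S: {a,b,c}  A: {b}  B: {a,c}  C: {a,c}
[2]
  A via A→S b: +{a,c}
  S: {a,b,c}  A: {a,b,c}  B: {a,c}  C: {a,c}
[3] — fixpoint
  S: {a,b,c}  A: {a,b,c}  B: {a,c}  C: {a,c}

FOLLOW sets:
seed FOLLOW(S) with $
pass 1:
  A→S b: FOLLOW(S) ⊇ FIRST(b) = {b}; new: +{b}
  S→a A: FOLLOW(A) ⊇ FOLLOW(S) ⊇ {$,b}; new: +{$,b}
  S→a C: FOLLOW(C) ⊇ FOLLOW(S) ⊇ {$,b}; new: +{$,b}
  S→c B: FOLLOW(B) ⊇ FOLLOW(S) ⊇ {$,b}; new: +{$,b}
  FOLLOW(S)={$,b}  FOLLOW(A)={$,b}  FOLLOW(B)={$,b}  FOLLOW(C)={$,b}
pass 2: (stable)
  FOLLOW(S)={$,b}  FOLLOW(A)={$,b}  FOLLOW(B)={$,b}  FOLLOW(C)={$,b}

FOLLOW(S) = ["$", "b"]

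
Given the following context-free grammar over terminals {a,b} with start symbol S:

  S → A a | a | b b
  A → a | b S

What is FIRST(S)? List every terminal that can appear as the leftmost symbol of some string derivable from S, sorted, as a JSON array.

Compute FIRST by fixpoint:
round 1:
  A via A→a: +{a}
  A via A→b S: +{b}
  S via S→A a: +{a,b}
  FIRST(S)={a,b}  FIRST(A)={a,b}
round 2: (no change)
  FIRST(S)={a,b}  FIRST(A)={a,b}

FIRST(S) = ["a", "b"]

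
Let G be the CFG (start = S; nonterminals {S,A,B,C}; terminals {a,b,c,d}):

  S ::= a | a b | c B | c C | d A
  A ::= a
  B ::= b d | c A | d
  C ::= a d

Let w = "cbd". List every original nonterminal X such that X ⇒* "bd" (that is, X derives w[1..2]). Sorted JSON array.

Convert to CNF:
  S -> T1 A | T2 B | T2 C | T3 T0 | a
  A -> a
  B -> T0 T1 | T2 A | d
  C -> T3 T1
  T0 -> b
  T1 -> d
  T2 -> c
  T3 -> a

Fill CYK table bottom-up (cells [i..j] with 1 ≤ i ≤ j ≤ 2 only):
  [1..1]={T0}  "b"  orig:{}
  [2..2]={B,T1}  "d"  orig:{B}
  [1..2]={B}  "bd"

Original NTs in T[1,2] deriving "bd": ["B"]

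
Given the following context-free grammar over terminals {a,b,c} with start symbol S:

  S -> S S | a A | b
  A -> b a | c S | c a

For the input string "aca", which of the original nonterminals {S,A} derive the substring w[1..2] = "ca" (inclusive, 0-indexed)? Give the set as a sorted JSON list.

CNF form of G:
  S -> S S | T1 A | b
  A -> T0 T1 | T2 S | T2 T1
  T0 -> b
  T1 -> a
  T2 -> c

Fill CYK table bottom-up — only the sub-triangle for w[1..2]:
  T[1,1] 'c' = {T2}  orig:{}
  T[2,2] 'a' = {T1}  orig:{}
  T[1,2] 'ca' = {A}

Original NTs in T[1,2] deriving "ca": ["A"]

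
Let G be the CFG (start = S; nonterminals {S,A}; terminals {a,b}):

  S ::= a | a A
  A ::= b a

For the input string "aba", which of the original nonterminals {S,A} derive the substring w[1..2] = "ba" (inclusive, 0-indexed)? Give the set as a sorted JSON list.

CNF form of G:
  S -> T1 A | a
  A -> T0 T1
  T0 -> b
  T1 -> a

CYK fill — only the sub-triangle for w[1..2]:
  cell(1,1) b: {T0}  orig:{}
  cell(2,2) a: {S,T1}  orig:{S}
  cell(1,2) ba: {A}

Original NTs in T[1,2] deriving "ba": ["A"]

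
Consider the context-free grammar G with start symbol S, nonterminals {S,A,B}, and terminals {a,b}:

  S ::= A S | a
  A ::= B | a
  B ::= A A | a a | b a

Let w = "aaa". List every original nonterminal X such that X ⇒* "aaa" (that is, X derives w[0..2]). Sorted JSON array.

Convert to CNF:
  S -> A S | a
  A -> A A | T0 T0 | T1 T0 | a
  B -> A A | T0 T0 | T1 T0
  T0 -> a
  T1 -> b

CYK table (by increasing span) (cells [i..j] with 0 ≤ i ≤ j ≤ 2 only):
  [0..0]={A,S,T0}  "a"  orig:{A,S}
  [1..1]={A,S,T0}  "a"  orig:{A,S}
  [2..2]={A,S,T0}  "a"  orig:{A,S}
  [0..1]={A,B,S}  "aa"
  [1..2]={A,B,S}  "aa"
  [0..2]={A,B,S}  "aaa"

Original NTs in T[0,2] deriving "aaa": ["A", "B", "S"]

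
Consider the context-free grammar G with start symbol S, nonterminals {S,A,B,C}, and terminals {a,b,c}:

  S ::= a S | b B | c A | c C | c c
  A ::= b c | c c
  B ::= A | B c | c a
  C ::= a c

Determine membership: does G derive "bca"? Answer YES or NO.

Convert to CNF:
  S -> T0 B | T1 A | T1 C | T1 T1 | T2 S
  A -> T0 T1 | T1 T1
  B -> B T1 | T0 T1 | T1 T1 | T1 T2
  C -> T2 T1
  T0 -> b
  T1 -> c
  T2 -> a

Fill CYK table bottom-up:
  [0..0]={T0}  "b"  orig:{}
  [1..1]={T1}  "c"  orig:{}
  [2..2]={T2}  "a"  orig:{}
  [0..1]={A,B}  "bc"
  [1..2]={B}  "ca"
  [0..2]={S}  "bca"

S ∈ T[0,2] ⇒ YES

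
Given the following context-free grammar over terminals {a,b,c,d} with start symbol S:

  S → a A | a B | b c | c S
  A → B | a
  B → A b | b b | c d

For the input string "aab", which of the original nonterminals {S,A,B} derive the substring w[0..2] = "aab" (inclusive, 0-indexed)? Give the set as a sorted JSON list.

CNF form of G:
  S -> T0 T1 | T1 S | T3 A | T3 B
  A -> A T0 | T0 T0 | T1 T2 | a
  B -> A T0 | T0 T0 | T1 T2
  T0 -> b
  T1 -> c
  T2 -> d
  T3 -> a

CYK fill — only the sub-triangle for w[0..2]:
  T[0,0] 'a' = {A,T3}  orig:{A}
  T[1,1] 'a' = {A,T3}  orig:{A}
  T[2,2] 'b' = {T0}  orig:{}
  T[0,1] 'aa' = {S}
  T[1,2] 'ab' = {A,B}
  T[0,2] 'aab' = {S}

Original NTs in T[0,2] deriving "aab": ["S"]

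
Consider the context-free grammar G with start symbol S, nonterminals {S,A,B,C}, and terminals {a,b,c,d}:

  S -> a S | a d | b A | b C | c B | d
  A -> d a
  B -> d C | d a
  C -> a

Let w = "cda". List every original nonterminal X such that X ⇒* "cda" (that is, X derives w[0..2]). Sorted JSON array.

CNF form of G:
  S -> T1 S | T1 T0 | T2 A | T2 C | T3 B | d
  A -> T0 T1
  B -> T0 C | T0 T1
  C -> a
  T0 -> d
  T1 -> a
  T2 -> b
  T3 -> c

Fill CYK table bottom-up — only the sub-triangle for w[0..2]:
  cell(0,0) c: {T3}  orig:{}
  cell(1,1) d: {S,T0}  orig:{S}
  cell(2,2) a: {C,T1}  orig:{C}
  cell(0,1) cd: ∅
  cell(1,2) da: {A,B}
  cell(0,2) cda: {S}

Original NTs in T[0,2] deriving "cda": ["S"]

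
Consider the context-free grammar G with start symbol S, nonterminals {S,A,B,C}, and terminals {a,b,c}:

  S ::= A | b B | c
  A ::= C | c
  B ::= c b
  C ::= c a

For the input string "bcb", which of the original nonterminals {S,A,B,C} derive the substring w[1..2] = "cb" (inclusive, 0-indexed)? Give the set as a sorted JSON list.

Convert to CNF:
  S -> T0 T1 | T2 B | c
  A -> T0 T1 | c
  B -> T0 T2
  C -> T0 T1
  T0 -> c
  T1 -> a
  T2 -> b

CYK table (by increasing span) — only the sub-triangle for w[1..2]:
  cell(1,1) c: {A,S,T0}  orig:{A,S}
  cell(2,2) b: {T2}  orig:{}
  cell(1,2) cb: {B}

Original NTs in T[1,2] deriving "cb": ["B"]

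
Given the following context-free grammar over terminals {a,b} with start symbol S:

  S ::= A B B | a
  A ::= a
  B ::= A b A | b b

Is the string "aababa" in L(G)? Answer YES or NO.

CNF form of G:
  S -> A X2 | a
  A -> a
  B -> A X1 | T0 T0
  T0 -> b
  X1 -> T0 A
  X2 -> B B

CYK table (by increasing span):
  T[0,0] 'a' = {A,S}
  T[1,1] 'a' = {A,S}
  T[2,2] 'b' = {T0}  orig:{}
  T[3,3] 'a' = {A,S}
  T[4,4] 'b' = {T0}  orig:{}
  T[5,5] 'a' = {A,S}
  T[0,1] 'aa' = ∅
  T[1,2] 'ab' = ∅
  T[2,3] 'ba' = {X1}  orig:{}
  T[3,4] 'ab' = ∅
  T[4,5] 'ba' = {X1}  orig:{}
  T[0,2] 'aab' = ∅
  T[1,3] 'aba' = {B}
  T[2,4] 'bab' = ∅
  T[3,5] 'aba' = {B}
  T[0,3] 'aaba' = ∅
  T[1,4] 'abab' = ∅
  T[2,5] 'baba' = ∅
  T[0,4] 'aabab' = ∅
  T[1,5] 'ababa' = ∅
  T[0,5] 'aababa' = ∅

S ∉ T[0,5] ⇒ NO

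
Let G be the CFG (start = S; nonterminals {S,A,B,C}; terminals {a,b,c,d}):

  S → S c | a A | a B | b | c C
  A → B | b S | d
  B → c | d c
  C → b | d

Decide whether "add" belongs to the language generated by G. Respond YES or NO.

CNF form of G:
  S -> S T2 | T2 C | T3 A | T3 B | b
  A -> T0 S | T1 T2 | c | d
  B -> T1 T2 | c
  C -> b | d
  T0 -> b
  T1 -> d
  T2 -> c
  T3 -> a

Fill CYK table bottom-up:
  [0..0]={T3}  "a"  orig:{}
  [1..1]={A,C,T1}  "d"  orig:{A,C}
  [2..2]={A,C,T1}  "d"  orig:{A,C}
  [0..1]={S}  "ad"
  [1..2]=∅  "dd"
  [0..2]=∅  "add"

S ∉ T[0,2] ⇒ NO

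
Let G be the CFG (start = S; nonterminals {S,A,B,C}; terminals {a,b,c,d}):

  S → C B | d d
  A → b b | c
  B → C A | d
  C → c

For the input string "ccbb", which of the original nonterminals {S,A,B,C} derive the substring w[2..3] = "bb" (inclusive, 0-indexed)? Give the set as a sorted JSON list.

CNF form of G:
  S -> C B | T1 T1
  A -> T0 T0 | c
  B -> C A | d
  C -> c
  T0 -> b
  T1 -> d

Fill CYK table bottom-up (cells [i..j] with 2 ≤ i ≤ j ≤ 3 only):
  T[2,2] 'b' = {T0}  orig:{}
  T[3,3] 'b' = {T0}  orig:{}
  T[2,3] 'bb' = {A}

Original NTs in T[2,3] deriving "bb": ["A"]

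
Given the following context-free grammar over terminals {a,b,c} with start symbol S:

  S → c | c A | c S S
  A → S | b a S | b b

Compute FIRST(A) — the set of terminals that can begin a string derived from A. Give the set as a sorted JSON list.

FIRST sets, iterate to fixpoint:
pass 1:
  A via A→b a S: +{b}
  S via S→c: +{c}
  FIRST(S)={c}  FIRST(A)={b}
pass 2:
  A via A→S: +{c}
  FIRST(S)={c}  FIRST(A)={b,c}
pass 3: (no change)
  FIRST(S)={c}  FIRST(A)={b,c}

FIRST(A) = ["b", "c"]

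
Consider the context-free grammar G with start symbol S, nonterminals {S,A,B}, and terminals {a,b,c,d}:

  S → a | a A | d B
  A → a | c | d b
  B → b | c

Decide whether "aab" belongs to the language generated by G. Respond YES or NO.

CNF form of G:
  S -> T0 B | T2 A | a
  A -> T0 T1 | a | c
  B -> b | c
  T0 -> d
  T1 -> b
  T2 -> a

Fill CYK table bottom-up:
  [0..0]={A,S,T2}  "a"  orig:{A,S}
  [1..1]={A,S,T2}  "a"  orig:{A,S}
  [2..2]={B,T1}  "b"  orig:{B}
  [0..1]={S}  "aa"
  [1..2]=∅  "ab"
  [0..2]=∅  "aab"

S ∉ T[0,2] ⇒ NO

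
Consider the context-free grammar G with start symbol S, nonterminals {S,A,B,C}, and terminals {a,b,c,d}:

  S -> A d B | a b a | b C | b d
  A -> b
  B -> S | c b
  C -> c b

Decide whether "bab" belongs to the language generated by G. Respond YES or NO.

Convert to CNF:
  S -> A X6 | T1 X7 | T2 C | T2 T0
  A -> b
  B -> A X4 | T1 X5 | T2 C | T2 T0 | T3 T2
  C -> T3 T2
  T0 -> d
  T1 -> a
  T2 -> b
  T3 -> c
  X4 -> T0 B
  X5 -> T2 T1
  X6 -> T0 B
  X7 -> T2 T1

Fill CYK table bottom-up:
  T[0,0] 'b' = {A,T2}  orig:{A}
  T[1,1] 'a' = {T1}  orig:{}
  T[2,2] 'b' = {A,T2}  orig:{A}
  T[0,1] 'ba' = {X5,X7}  orig:{}
  T[1,2] 'ab' = ∅
  T[0,2] 'bab' = ∅

S ∉ T[0,2] ⇒ NO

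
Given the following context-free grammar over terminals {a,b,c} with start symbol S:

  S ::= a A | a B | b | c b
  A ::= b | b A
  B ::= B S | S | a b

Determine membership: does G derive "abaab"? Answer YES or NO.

CNF form of G:
  S -> T1 A | T1 B | T2 T0 | b
  A -> T0 A | b
  B -> B S | T1 A | T1 B | T1 T0 | T2 T0 | b
  T0 -> b
  T1 -> a
  T2 -> c

Fill CYK table bottom-up:
  [0..0]={T1}  "a"  orig:{}
  [1..1]={A,B,S,T0}  "b"  orig:{A,B,S}
  [2..2]={T1}  "a"  orig:{}
  [3..3]={T1}  "a"  orig:{}
  [4..4]={A,B,S,T0}  "b"  orig:{A,B,S}
  [0..1]={B,S}  "ab"
  [1..2]=∅  "ba"
  [2..3]=∅  "aa"
  [3..4]={B,S}  "ab"
  [0..2]=∅  "aba"
  [1..3]=∅  "baa"
  [2..4]={B,S}  "aab"
  [0..3]=∅  "abaa"
  [1..4]={B}  "baab"
  [0..4]={B,S}  "abaab"

S ∈ T[0,4] ⇒ YES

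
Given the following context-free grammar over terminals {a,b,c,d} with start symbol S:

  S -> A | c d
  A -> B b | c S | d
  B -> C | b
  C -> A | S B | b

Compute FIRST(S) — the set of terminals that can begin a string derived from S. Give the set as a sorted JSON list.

FIRST sets, iterate to fixpoint:
round 1:
  A via A→c S: +{c}
  A via A→d: +{d}
  B via B→b: +{b}
  C via C→A: +{c,d}
  C via C→b: +{b}
  S via S→A: +{c,d}
  S: {c,d}  A: {c,d}  B: {b}  C: {b,c,d}
round 2:
  A via A→B b: +{b}
  B via B→C: +{c,d}
  S via S→A: +{b}
  S: {b,c,d}  A: {b,c,d}  B: {b,c,d}  C: {b,c,d}
round 3: (no change)
  S: {b,c,d}  A: {b,c,d}  B: {b,c,d}  C: {b,c,d}

FIRST(S) = ["b", "c", "d"]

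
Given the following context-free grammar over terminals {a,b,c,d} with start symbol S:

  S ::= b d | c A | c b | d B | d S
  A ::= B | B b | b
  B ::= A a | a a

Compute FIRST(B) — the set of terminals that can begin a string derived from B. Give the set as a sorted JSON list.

Compute FIRST by fixpoint:
pass 1:
  A via A→b: +{b}
  B via B→A a: +{b}
  B via B→a a: +{a}
  S via S→b d: +{b}
  S via S→c A: +{c}
  S via S→d B: +{d}
  FIRST(S)={b,c,d}  FIRST(A)={b}  FIRST(B)={a,b}
pass 2:
  A via A→B: +{a}
  FIRST(S)={b,c,d}  FIRST(A)={a,b}  FIRST(B)={a,b}
pass 3: (no change)
  FIRST(S)={b,c,d}  FIRST(A)={a,b}  FIRST(B)={a,b}

FIRST(B) = ["a", "b"]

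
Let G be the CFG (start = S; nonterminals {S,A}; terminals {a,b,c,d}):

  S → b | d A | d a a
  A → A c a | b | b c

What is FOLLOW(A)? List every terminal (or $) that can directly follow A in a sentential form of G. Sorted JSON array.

Compute FIRST by fixpoint:
iter 1:
  A via A→b: +{b}
  S via S→b: +{b}
  S via S→d A: +{d}
  S: {b,d}  A: {b}
iter 2: done
  S: {b,d}  A: {b}

FOLLOW iteration:
FOLLOW(S) := {$}
pass 1:
  A→A c a: FOLLOW(A) ⊇ FIRST(c) = {c}; new: +{c}
  S→d A: FOLLOW(A) ⊇ FOLLOW(S) ⊇ {$}; new: +{$}
  S: {$}  A: {$,c}
pass 2: done
  S: {$}  A: {$,c}

FOLLOW(A) = ["$", "c"]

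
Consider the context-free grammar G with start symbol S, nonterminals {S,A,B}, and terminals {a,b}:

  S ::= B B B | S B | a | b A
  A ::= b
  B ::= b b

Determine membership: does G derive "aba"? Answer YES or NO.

Convert to CNF:
  S -> B X1 | S B | T0 A | a
  A -> b
  B -> T0 T0
  T0 -> b
  X1 -> B B

Fill CYK table bottom-up:
  T[0,0] 'a' = {S}
  T[1,1] 'b' = {A,T0}  orig:{A}
  T[2,2] 'a' = {S}
  T[0,1] 'ab' = ∅
  T[1,2] 'ba' = ∅
  T[0,2] 'aba' = ∅

S ∉ T[0,2] ⇒ NO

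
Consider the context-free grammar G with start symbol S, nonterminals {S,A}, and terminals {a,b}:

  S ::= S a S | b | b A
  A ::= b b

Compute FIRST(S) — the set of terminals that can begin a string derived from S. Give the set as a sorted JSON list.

FIRST sets, iterate to fixpoint:
round 1:
  A via A→b b: +{b}
  S via S→b: +{b}
  FIRST(S)={b}  FIRST(A)={b}
round 2: (stable)
  FIRST(S)={b}  FIRST(A)={b}

FIRST(S) = ["b"]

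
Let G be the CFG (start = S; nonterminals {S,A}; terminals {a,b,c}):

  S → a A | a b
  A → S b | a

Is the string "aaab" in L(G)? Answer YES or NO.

Convert to CNF:
  S -> T1 A | T1 T0
  A -> S T0 | a
  T0 -> b
  T1 -> a

CYK fill:
  cell(0,0) a: {A,T1}  orig:{A}
  cell(1,1) a: {A,T1}  orig:{A}
  cell(2,2) a: {A,T1}  orig:{A}
  cell(3,3) b: {T0}  orig:{}
  cell(0,1) aa: {S}
  cell(1,2) aa: {S}
  cell(2,3) ab: {S}
  cell(0,2) aaa: ∅
  cell(1,3) aab: {A}
  cell(0,3) aaab: {S}

S ∈ T[0,3] ⇒ YES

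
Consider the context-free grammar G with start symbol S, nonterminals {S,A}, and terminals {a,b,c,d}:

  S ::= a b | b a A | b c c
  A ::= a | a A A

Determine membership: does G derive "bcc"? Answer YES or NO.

Convert to CNF:
  S -> T0 T1 | T1 X4 | T1 X5
  A -> T0 X3 | a
  T0 -> a
  T1 -> b
  T2 -> c
  X3 -> A A
  X4 -> T0 A
  X5 -> T2 T2

Fill CYK table bottom-up:
  cell(0,0) b: {T1}  orig:{}
  cell(1,1) c: {T2}  orig:{}
  cell(2,2) c: {T2}  orig:{}
  cell(0,1) bc: ∅
  cell(1,2) cc: {X5}  orig:{}
  cell(0,2) bcc: {S}

S ∈ T[0,2] ⇒ YES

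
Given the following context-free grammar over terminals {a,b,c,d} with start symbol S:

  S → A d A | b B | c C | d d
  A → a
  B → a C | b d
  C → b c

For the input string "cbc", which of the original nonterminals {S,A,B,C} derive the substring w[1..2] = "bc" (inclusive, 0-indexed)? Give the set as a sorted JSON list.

CNF form of G:
  S -> A X4 | T1 B | T2 T2 | T3 C
  A -> a
  B -> T0 C | T1 T2
  C -> T1 T3
  T0 -> a
  T1 -> b
  T2 -> d
  T3 -> c
  X4 -> T2 A

CYK table (by increasing span) (cells [i..j] with 1 ≤ i ≤ j ≤ 2 only):
  cell(1,1) b: {T1}  orig:{}
  cell(2,2) c: {T3}  orig:{}
  cell(1,2) bc: {C}

Original NTs in T[1,2] deriving "bc": ["C"]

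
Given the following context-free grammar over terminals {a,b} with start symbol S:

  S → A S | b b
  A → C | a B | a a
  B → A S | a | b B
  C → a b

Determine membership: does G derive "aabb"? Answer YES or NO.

CNF form of G:
  S -> A S | T1 T1
  A -> T0 B | T0 T0 | T0 T1
  B -> A S | T1 B | a
  C -> T0 T1
  T0 -> a
  T1 -> b

CYK table (by increasing span):
  [0..0]={B,T0}  "a"  orig:{B}
  [1..1]={B,T0}  "a"  orig:{B}
  [2..2]={T1}  "b"  orig:{}
  [3..3]={T1}  "b"  orig:{}
  [0..1]={A}  "aa"
  [1..2]={A,C}  "ab"
  [2..3]={S}  "bb"
  [0..2]=∅  "aab"
  [1..3]=∅  "abb"
  [0..3]={B,S}  "aabb"

S ∈ T[0,3] ⇒ YES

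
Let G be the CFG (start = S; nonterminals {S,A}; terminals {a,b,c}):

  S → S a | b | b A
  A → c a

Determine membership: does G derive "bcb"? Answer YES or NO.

CNF form of G:
  S -> S T1 | T2 A | b
  A -> T0 T1
  T0 -> c
  T1 -> a
  T2 -> b

Fill CYK table bottom-up:
  cell(0,0) b: {S,T2}  orig:{S}
  cell(1,1) c: {T0}  orig:{}
  cell(2,2) b: {S,T2}  orig:{S}
  cell(0,1) bc: ∅
  cell(1,2) cb: ∅
  cell(0,2) bcb: ∅

S ∉ T[0,2] ⇒ NO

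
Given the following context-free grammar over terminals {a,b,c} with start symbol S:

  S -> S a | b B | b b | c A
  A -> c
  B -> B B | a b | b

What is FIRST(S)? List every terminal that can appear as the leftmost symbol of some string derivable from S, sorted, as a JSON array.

FIRST iteration:
iter 1:
  A via A→c: +{c}
  B via B→a b: +{a}
  B via B→b: +{b}
  S via S→b B: +{b}
  S via S→c A: +{c}
  FIRST(S)={b,c}  FIRST(A)={c}  FIRST(B)={a,b}
iter 2: done
  FIRST(S)={b,c}  FIRST(A)={c}  FIRST(B)={a,b}

FIRST(S) = ["b", "c"]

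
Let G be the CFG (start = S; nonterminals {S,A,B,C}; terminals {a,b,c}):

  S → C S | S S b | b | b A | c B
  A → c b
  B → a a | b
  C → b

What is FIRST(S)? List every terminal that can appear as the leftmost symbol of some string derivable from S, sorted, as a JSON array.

FIRST sets, iterate to fixpoint:
pass 1:
  A via A→c b: +{c}
  B via B→a a: +{a}
  B via B→b: +{b}
  C via C→b: +{b}
  S via S→C S: +{b}
  S via S→c B: +{c}
  S: {b,c}  A: {c}  B: {a,b}  C: {b}
pass 2: (stable)
  S: {b,c}  A: {c}  B: {a,b}  C: {b}

FIRST(S) = ["b", "c"]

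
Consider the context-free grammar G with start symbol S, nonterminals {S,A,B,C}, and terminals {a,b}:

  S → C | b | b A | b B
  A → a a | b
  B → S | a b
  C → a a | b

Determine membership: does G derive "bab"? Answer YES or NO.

CNF form of G:
  S -> T0 T0 | T1 A | T1 B | b
  A -> T0 T0 | b
  B -> T0 T0 | T0 T1 | T1 A | T1 B | b
  C -> T0 T0 | b
  T0 -> a
  T1 -> b

Fill CYK table bottom-up:
  cell(0,0) b: {A,B,C,S,T1}  orig:{A,B,C,S}
  cell(1,1) a: {T0}  orig:{}
  cell(2,2) b: {A,B,C,S,T1}  orig:{A,B,C,S}
  cell(0,1) ba: ∅
  cell(1,2) ab: {B}
  cell(0,2) bab: {B,S}

S ∈ T[0,2] ⇒ YES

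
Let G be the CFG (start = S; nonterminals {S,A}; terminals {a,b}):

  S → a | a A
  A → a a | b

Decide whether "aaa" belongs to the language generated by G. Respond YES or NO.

Convert to CNF:
  S -> T0 A | a
  A -> T0 T0 | b
  T0 -> a

CYK fill:
  [0..0]={S,T0}  "a"  orig:{S}
  [1..1]={S,T0}  "a"  orig:{S}
  [2..2]={S,T0}  "a"  orig:{S}
  [0..1]={A}  "aa"
  [1..2]={A}  "aa"
  [0..2]={S}  "aaa"

S ∈ T[0,2] ⇒ YES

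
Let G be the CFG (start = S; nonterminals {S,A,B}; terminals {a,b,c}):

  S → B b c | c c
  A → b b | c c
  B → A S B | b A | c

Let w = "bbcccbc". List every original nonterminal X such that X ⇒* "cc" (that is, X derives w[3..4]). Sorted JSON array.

Convert to CNF:
  S -> B X3 | T1 T1
  A -> T0 T0 | T1 T1
  B -> A X2 | T0 A | c
  T0 -> b
  T1 -> c
  X2 -> S B
  X3 -> T0 T1

CYK fill, restricted to cells inside w[3..4]:
  cell(3,3) c: {B,T1}  orig:{B}
  cell(4,4) c: {B,T1}  orig:{B}
  cell(3,4) cc: {A,S}

Original NTs in T[3,4] deriving "cc": ["A", "S"]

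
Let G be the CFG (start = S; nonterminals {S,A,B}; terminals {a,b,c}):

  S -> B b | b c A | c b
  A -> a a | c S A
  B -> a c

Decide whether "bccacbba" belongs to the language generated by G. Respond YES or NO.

Convert to CNF:
  S -> B T2 | T1 T2 | T2 X4
  A -> T0 T0 | T1 X3
  B -> T0 T1
  T0 -> a
  T1 -> c
  T2 -> b
  X3 -> S A
  X4 -> T1 A

CYK table (by increasing span):
  [0..0]={T2}  "b"  orig:{}
  [1..1]={T1}  "c"  orig:{}
  [2..2]={T1}  "c"  orig:{}
  [3..3]={T0}  "a"  orig:{}
  [4..4]={T1}  "c"  orig:{}
  [5..5]={T2}  "b"  orig:{}
  [6..6]={T2}  "b"  orig:{}
  [7..7]={T0}  "a"  orig:{}
  [0..1]=∅  "bc"
  [1..2]=∅  "cc"
  [2..3]=∅  "ca"
  [3..4]={B}  "ac"
  [4..5]={S}  "cb"
  [5..6]=∅  "bb"
  [6..7]=∅  "ba"
  [0..2]=∅  "bcc"
  [1..3]=∅  "cca"
  [2..4]=∅  "cac"
  [3..5]={S}  "acb"
  [4..6]=∅  "cbb"
  [5..7]=∅  "bba"
  [0..3]=∅  "bcca"
  [1..4]=∅  "ccac"
  [2..5]=∅  "cacb"
  [3..6]=∅  "acbb"
  [4..7]=∅  "cbba"
  [0..4]=∅  "bccac"
  [1..5]=∅  "ccacb"
  [2..6]=∅  "cacbb"
  [3..7]=∅  "acbba"
  [0..5]=∅  "bccacb"
  [1..6]=∅  "ccacbb"
  [2..7]=∅  "cacbba"
  [0..6]=∅  "bccacbb"
  [1..7]=∅  "ccacbba"
  [0..7]=∅  "bccacbba"

S ∉ T[0,7] ⇒ NO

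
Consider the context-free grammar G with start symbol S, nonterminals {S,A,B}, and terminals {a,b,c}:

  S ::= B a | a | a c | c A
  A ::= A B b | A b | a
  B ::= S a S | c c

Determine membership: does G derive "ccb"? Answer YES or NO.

CNF form of G:
  S -> B T1 | T1 T2 | T2 A | a
  A -> A T0 | A X3 | a
  B -> S X4 | T2 T2
  T0 -> b
  T1 -> a
  T2 -> c
  X3 -> B T0
  X4 -> T1 S

Fill CYK table bottom-up:
  T[0,0] 'c' = {T2}  orig:{}
  T[1,1] 'c' = {T2}  orig:{}
  T[2,2] 'b' = {T0}  orig:{}
  T[0,1] 'cc' = {B}
  T[1,2] 'cb' = ∅
  T[0,2] 'ccb' = {X3}  orig:{}

S ∉ T[0,2] ⇒ NO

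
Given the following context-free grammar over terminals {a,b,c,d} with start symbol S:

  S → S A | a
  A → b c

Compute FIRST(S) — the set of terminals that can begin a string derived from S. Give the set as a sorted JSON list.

Compute FIRST by fixpoint:
pass 1:
  A via A→b c: +{b}
  S via S→a: +{a}
  FIRST[S]={a}  FIRST[A]={b}
pass 2: — fixpoint
  FIRST[S]={a}  FIRST[A]={b}

FIRST(S) = ["a"]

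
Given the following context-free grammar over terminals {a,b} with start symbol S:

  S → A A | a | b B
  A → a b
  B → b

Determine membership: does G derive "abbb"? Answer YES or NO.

CNF form of G:
  S -> A A | T1 B | a
  A -> T0 T1
  B -> b
  T0 -> a
  T1 -> b

CYK fill:
  [0..0]={S,T0}  "a"  orig:{S}
  [1..1]={B,T1}  "b"  orig:{B}
  [2..2]={B,T1}  "b"  orig:{B}
  [3..3]={B,T1}  "b"  orig:{B}
  [0..1]={A}  "ab"
  [1..2]={S}  "bb"
  [2..3]={S}  "bb"
  [0..2]=∅  "abb"
  [1..3]=∅  "bbb"
  [0..3]=∅  "abbb"

S ∉ T[0,3] ⇒ NO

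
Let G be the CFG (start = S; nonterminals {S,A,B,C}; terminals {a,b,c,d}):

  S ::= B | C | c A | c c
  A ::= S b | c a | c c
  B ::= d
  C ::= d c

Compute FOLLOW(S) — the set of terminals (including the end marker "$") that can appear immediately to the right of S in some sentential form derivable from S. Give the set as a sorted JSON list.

FIRST iteration:
round 1:
  A via A→c a: +{c}
  B via B→d: +{d}
  C via C→d c: +{d}
  S via S→B: +{d}
  S via S→c A: +{c}
  S: {c,d}  A: {c}  B: {d}  C: {d}
round 2:
  A via A→S b: +{d}
  S: {c,d}  A: {c,d}  B: {d}  C: {d}
round 3: (no change)
  S: {c,d}  A: {c,d}  B: {d}  C: {d}

FOLLOW sets:
initialize: $ ∈ FOLLOW(S)
[1]
  A→S b: FOLLOW(S) ⊇ FIRST(b) = {b}; new: +{b}
  S→B: FOLLOW(B) ⊇ FOLLOW(S) ⊇ {$,b}; new: +{$,b}
  S→C: FOLLOW(C) ⊇ FOLLOW(S) ⊇ {$,b}; new: +{$,b}
  S→c A: FOLLOW(A) ⊇ FOLLOW(S) ⊇ {$,b}; new: +{$,b}
  S: {$,b}  A: {$,b}  B: {$,b}  C: {$,b}
[2] (no change)
  S: {$,b}  A: {$,b}  B: {$,b}  C: {$,b}

FOLLOW(S) = ["$", "b"]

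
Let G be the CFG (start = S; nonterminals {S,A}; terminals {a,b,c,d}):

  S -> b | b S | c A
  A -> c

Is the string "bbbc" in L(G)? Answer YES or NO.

Convert to CNF:
  S -> T0 S | T1 A | b
  A -> c
  T0 -> b
  T1 -> c

CYK fill:
  T[0,0] 'b' = {S,T0}  orig:{S}
  T[1,1] 'b' = {S,T0}  orig:{S}
  T[2,2] 'b' = {S,T0}  orig:{S}
  T[3,3] 'c' = {A,T1}  orig:{A}
  T[0,1] 'bb' = {S}
  T[1,2] 'bb' = {S}
  T[2,3] 'bc' = ∅
  T[0,2] 'bbb' = {S}
  T[1,3] 'bbc' = ∅
  T[0,3] 'bbbc' = ∅

S ∉ T[0,3] ⇒ NO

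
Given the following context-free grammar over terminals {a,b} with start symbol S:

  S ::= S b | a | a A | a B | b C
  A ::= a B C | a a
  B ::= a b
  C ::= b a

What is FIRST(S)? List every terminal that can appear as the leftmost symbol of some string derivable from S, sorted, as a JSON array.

FIRST iteration:
iter 1:
  A via A→a B C: +{a}
  B via B→a b: +{a}
  C via C→b a: +{b}
  S via S→a: +{a}
  S via S→b C: +{b}
  S: {a,b}  A: {a}  B: {a}  C: {b}
iter 2: — fixpoint
  S: {a,b}  A: {a}  B: {a}  C: {b}

FIRST(S) = ["a", "b"]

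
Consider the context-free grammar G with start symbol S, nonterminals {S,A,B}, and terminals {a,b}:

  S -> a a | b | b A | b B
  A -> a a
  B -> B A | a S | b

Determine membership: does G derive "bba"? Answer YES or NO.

CNF form of G:
  S -> T0 T0 | T1 A | T1 B | b
  A -> T0 T0
  B -> B A | T0 S | b
  T0 -> a
  T1 -> b

CYK fill:
  [0..0]={B,S,T1}  "b"  orig:{B,S}
  [1..1]={B,S,T1}  "b"  orig:{B,S}
  [2..2]={T0}  "a"  orig:{}
  [0..1]={S}  "bb"
  [1..2]=∅  "ba"
  [0..2]=∅  "bba"

S ∉ T[0,2] ⇒ NO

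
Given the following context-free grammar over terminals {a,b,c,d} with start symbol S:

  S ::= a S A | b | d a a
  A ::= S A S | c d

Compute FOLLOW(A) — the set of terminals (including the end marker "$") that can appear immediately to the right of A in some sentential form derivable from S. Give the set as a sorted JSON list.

Compute FIRST by fixpoint:
[1]
  A via A→c d: +{c}
  S via S→a S A: +{a}
  S via S→b: +{b}
  S via S→d a a: +{d}
  FIRST(S)={a,b,d}  FIRST(A)={c}
[2]
  A via A→S A S: +{a,b,d}
  FIRST(S)={a,b,d}  FIRST(A)={a,b,c,d}
[3] — fixpoint
  FIRST(S)={a,b,d}  FIRST(A)={a,b,c,d}

FOLLOW sets:
initialize: $ ∈ FOLLOW(S)
iter 1:
  A→S A S: FOLLOW(S) ⊇ FIRST(A) = {a,b,c,d}; new: +{a,b,c,d}
  A→S A S: FOLLOW(A) ⊇ FIRST(S) = {a,b,d}; new: +{a,b,d}
  S→a S A: FOLLOW(A) ⊇ FOLLOW(S) ⊇ {$,a,b,c,d}; new: +{$,c}
  FOLLOW(S)={$,a,b,c,d}  FOLLOW(A)={$,a,b,c,d}
iter 2: done
  FOLLOW(S)={$,a,b,c,d}  FOLLOW(A)={$,a,b,c,d}

FOLLOW(A) = ["$", "a", "b", "c", "d"]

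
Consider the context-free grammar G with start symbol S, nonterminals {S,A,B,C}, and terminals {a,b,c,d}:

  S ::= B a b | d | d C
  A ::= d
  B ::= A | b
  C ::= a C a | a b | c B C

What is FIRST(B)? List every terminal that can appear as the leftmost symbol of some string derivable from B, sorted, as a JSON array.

Compute FIRST by fixpoint:
[1]
  A via A→d: +{d}
  B via B→A: +{d}
  B via B→b: +{b}
  C via C→a C a: +{a}
  C via C→c B C: +{c}
  S via S→B a b: +{b,d}
  FIRST(S)={b,d}  FIRST(A)={d}  FIRST(B)={b,d}  FIRST(C)={a,c}
[2] (stable)
  FIRST(S)={b,d}  FIRST(A)={d}  FIRST(B)={b,d}  FIRST(C)={a,c}

FIRST(B) = ["b", "d"]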